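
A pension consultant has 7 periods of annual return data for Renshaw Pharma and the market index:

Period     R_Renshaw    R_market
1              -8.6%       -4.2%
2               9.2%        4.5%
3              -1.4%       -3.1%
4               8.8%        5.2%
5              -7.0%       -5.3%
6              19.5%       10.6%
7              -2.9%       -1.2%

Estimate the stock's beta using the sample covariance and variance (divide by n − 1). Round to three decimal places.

1.704

Mean R_i = (-8.6 + 9.2 − 1.4 + 8.8 − 7.0 + 19.5 − 2.9) / 7 = 2.5143%
Mean R_m = (-4.2 + 4.5 − 3.1 + 5.2 − 5.3 + 10.6 − 1.2) / 7 = 0.9286%
Σ(R_i − R̄_i)(R_m − R̄_m) = 358.5571  ⇒  Cov = 358.5571 / 6 = 59.7595
Σ(R_m − R̄_m)² = 210.3943  ⇒  Var(R_m) = 210.3943 / 6 = 35.0657
β = Cov / Var(R_m) = 59.7595 / 35.0657 = 1.7042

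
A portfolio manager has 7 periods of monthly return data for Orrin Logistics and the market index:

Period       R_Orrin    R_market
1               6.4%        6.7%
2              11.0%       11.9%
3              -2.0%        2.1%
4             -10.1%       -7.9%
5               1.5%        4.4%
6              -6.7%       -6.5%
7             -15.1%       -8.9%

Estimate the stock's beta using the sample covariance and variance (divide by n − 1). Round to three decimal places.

1.112

Mean R_i = (6.4 + 11.0 − 2.0 − 10.1 + 1.5 − 6.7 − 15.1) / 7 = -2.1429%
Mean R_m = (6.7 + 11.9 + 2.1 − 7.9 + 4.4 − 6.5 − 8.9) / 7 = 0.2571%
Σ(R_i − R̄_i)(R_m − R̄_m) = 437.7671  ⇒  Cov = 437.7671 / 6 = 72.9612
Σ(R_m − R̄_m)² = 393.6771  ⇒  Var(R_m) = 393.6771 / 6 = 65.6129
β = Cov / Var(R_m) = 72.9612 / 65.6129 = 1.1120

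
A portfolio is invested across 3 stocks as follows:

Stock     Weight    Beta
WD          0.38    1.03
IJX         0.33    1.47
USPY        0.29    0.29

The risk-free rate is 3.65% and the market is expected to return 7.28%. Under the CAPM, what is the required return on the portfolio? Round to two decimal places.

7.14%

β_P = Σ w_i β_i = 0.38×1.03 + 0.33×1.47 + 0.29×0.29 = 0.9606
MRP = 7.28% − 3.65% = 3.63%
E(R_P) = R_f + β_P × MRP = 3.65% + 0.9606 × 3.63% = 7.14%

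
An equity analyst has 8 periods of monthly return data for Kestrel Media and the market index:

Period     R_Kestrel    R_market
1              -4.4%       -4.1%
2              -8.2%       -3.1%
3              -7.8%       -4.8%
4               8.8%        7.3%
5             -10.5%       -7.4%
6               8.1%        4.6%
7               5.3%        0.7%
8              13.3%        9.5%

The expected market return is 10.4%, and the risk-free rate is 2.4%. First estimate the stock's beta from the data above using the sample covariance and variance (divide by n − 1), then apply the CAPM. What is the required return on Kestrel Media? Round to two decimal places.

13.98%

Mean R_i = (-4.4 − 8.2 − 7.8 + 8.8 − 10.5 + 8.1 + 5.3 + 13.3) / 8 = 0.5750%
Mean R_m = (-4.1 − 3.1 − 4.8 + 7.3 − 7.4 + 4.6 + 0.7 + 9.5) / 8 = 0.3375%
Σ(R_i − R̄_i)(R_m − R̄_m) = 388.6075  ⇒  Cov = 388.6075 / 7 = 55.5154
Σ(R_m − R̄_m)² = 268.4988  ⇒  Var(R_m) = 268.4988 / 7 = 38.3570
β = Cov / Var(R_m) = 55.5154 / 38.3570 = 1.4473
MRP = 10.4% − 2.4% = 8.00%
E(R) = R_f + β × MRP = 2.4% + 1.4473 × 8.0% = 13.98%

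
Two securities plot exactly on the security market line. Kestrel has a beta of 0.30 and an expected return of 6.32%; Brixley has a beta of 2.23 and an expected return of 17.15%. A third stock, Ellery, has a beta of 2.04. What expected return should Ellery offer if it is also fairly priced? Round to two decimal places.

16.08%

MRP (SML slope) = (17.15% − 6.32%) / (2.23 − 0.30) = 10.83% / 1.93 = 5.6114%
R_f (intercept) = 6.32% − 0.30 × 5.6114% = 4.6366%
E(R_Ellery) = R_f + β × MRP = 4.6366% + 2.04 × 5.6114% = 16.08%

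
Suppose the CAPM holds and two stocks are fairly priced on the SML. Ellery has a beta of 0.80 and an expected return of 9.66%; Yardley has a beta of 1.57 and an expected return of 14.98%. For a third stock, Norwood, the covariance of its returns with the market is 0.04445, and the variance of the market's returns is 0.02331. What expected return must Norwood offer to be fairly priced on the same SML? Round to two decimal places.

MRP = (14.98% − 9.66%) / (1.57 − 0.80) = 6.9091%
R_f = 9.66% − 0.80 × 6.9091% = 4.1327%
β_Norwood = Cov / Var(R_m) = 0.04445 / 0.02331 = 1.9069
E(R_Norwood) = R_f + β × MRP = 4.1327% + 1.9069 × 6.9091% = 17.31%

17.31%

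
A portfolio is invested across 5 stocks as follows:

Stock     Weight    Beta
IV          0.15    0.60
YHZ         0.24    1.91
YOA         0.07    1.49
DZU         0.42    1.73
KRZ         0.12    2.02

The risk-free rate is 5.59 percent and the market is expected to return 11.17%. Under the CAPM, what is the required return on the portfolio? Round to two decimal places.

14.64%

β_P = Σ w_i β_i = 0.15×0.60 + 0.24×1.91 + 0.07×1.49 + 0.42×1.73 + 0.12×2.02 = 1.6217
MRP = 11.17% − 5.59% = 5.58%
E(R_P) = R_f + β_P × MRP = 5.59% + 1.6217 × 5.58% = 14.64%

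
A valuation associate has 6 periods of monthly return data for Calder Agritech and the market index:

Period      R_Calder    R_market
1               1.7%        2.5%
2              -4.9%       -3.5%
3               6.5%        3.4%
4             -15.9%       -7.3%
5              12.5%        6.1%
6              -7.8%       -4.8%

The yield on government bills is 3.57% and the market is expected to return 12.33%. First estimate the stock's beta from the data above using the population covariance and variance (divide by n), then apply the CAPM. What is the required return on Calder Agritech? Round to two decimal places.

Mean R_i = (1.7 − 4.9 + 6.5 − 15.9 + 12.5 − 7.8) / 6 = -1.3167%
Mean R_m = (2.5 − 3.5 + 3.4 − 7.3 + 6.1 − 4.8) / 6 = -0.6000%
Σ(R_i − R̄_i)(R_m − R̄_m) = 268.5200  ⇒  Cov = 268.5200 / 6 = 44.7533
Σ(R_m − R̄_m)² = 141.4400  ⇒  Var(R_m) = 141.4400 / 6 = 23.5733
β = Cov / Var(R_m) = 44.7533 / 23.5733 = 1.8985
MRP = 12.33% − 3.57% = 8.76%
E(R) = R_f + β × MRP = 3.57% + 1.8985 × 8.76% = 20.20%

20.20%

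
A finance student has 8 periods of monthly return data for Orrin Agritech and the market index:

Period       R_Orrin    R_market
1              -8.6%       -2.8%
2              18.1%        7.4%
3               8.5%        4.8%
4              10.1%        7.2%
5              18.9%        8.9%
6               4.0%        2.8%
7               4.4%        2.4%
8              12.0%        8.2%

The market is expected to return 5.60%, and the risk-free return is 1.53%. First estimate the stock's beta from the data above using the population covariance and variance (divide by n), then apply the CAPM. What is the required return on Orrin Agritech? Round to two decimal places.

10.25%

Mean R_i = (-8.6 + 18.1 + 8.5 + 10.1 + 18.9 + 4.0 + 4.4 + 12.0) / 8 = 8.4250%
Mean R_m = (-2.8 + 7.4 + 4.8 + 7.2 + 8.9 + 2.8 + 2.4 + 8.2) / 8 = 4.8625%
Σ(R_i − R̄_i)(R_m − R̄_m) = 232.1775  ⇒  Cov = 232.1775 / 8 = 29.0222
Σ(R_m − R̄_m)² = 108.3788  ⇒  Var(R_m) = 108.3788 / 8 = 13.5474
β = Cov / Var(R_m) = 29.0222 / 13.5474 = 2.1423
MRP = 5.60% − 1.53% = 4.07%
E(R) = R_f + β × MRP = 1.53% + 2.1423 × 4.07% = 10.25%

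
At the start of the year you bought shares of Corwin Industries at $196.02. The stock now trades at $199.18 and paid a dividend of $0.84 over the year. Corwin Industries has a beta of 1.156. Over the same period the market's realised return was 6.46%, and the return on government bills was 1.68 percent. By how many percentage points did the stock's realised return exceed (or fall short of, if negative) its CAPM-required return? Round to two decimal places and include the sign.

Realised HPR = (P1 + D1 − P0) / P0 = (199.18 + 0.84 − 196.02) / 196.02 = 4.00 / 196.02 = 2.0406%
MRP = 6.46% − 1.68% = 4.78%
CAPM required = R_f + β·MRP = 1.68% + 1.156 × 4.78% = 7.20568%
α = realised − required = 2.0406% − 7.20568% = -5.17%

-5.17%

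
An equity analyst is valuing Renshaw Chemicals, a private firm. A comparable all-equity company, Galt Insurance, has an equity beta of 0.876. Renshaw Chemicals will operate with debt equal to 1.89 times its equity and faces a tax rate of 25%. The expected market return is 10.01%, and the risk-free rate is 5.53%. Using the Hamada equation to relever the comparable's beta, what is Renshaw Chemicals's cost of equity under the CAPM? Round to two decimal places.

15.02%

β_L = β_U × [1 + (1 − t)(D/E)] = 0.876 × [1 + (1 − 0.25) × 1.89]
    = 0.876 × [1 + 0.75 × 1.89] = 0.876 × 2.4175 = 2.1177
MRP = 10.01% − 5.53% = 4.48%
E(R) = R_f + β_L × MRP = 5.53% + 2.1177 × 4.48% = 15.02%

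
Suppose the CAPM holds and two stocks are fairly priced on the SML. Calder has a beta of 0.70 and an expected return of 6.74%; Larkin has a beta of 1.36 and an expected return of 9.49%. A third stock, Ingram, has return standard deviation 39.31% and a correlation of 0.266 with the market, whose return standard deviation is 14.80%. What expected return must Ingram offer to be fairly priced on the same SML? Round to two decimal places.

6.77%

MRP = (9.49% − 6.74%) / (1.36 − 0.70) = 4.1667%
R_f = 6.74% − 0.70 × 4.1667% = 3.8233%
β_Ingram = ρ·σ_i/σ_m = 0.266 × 39.31 / 14.80 = 0.7065
E(R_Ingram) = R_f + β × MRP = 3.8233% + 0.7065 × 4.1667% = 6.77%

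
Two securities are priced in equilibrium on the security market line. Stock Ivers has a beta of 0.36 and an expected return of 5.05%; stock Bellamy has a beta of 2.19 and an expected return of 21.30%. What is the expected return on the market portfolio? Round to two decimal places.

10.73%

Both satisfy E(R) = R_f + β·MRP, so the slope of the SML is
MRP = (21.30% − 5.05%) / (2.19 − 0.36) = 16.25% / 1.83 = 8.8798%
R_f = E(R_Ivers) − β_Ivers·MRP = 5.05% − 0.36 × 8.8798% = 1.8533%
E(R_m) = R_f + MRP = 1.8533% + 8.8798% = 10.73%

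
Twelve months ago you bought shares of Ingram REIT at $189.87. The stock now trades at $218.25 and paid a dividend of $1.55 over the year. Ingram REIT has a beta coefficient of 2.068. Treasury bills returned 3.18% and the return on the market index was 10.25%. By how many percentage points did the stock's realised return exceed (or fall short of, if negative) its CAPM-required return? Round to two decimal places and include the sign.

Realised HPR = (P1 + D1 − P0) / P0 = (218.25 + 1.55 − 189.87) / 189.87 = 29.93 / 189.87 = 15.7634%
MRP = 10.25% − 3.18% = 7.07%
CAPM required = R_f + β·MRP = 3.18% + 2.068 × 7.07% = 17.80076%
α = realised − required = 15.7634% − 17.80076% = -2.04%

-2.04%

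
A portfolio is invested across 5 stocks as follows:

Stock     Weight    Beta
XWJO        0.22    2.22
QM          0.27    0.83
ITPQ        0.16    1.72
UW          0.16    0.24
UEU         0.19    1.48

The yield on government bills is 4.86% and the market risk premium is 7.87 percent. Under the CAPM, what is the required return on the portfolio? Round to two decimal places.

15.15%

β_P = Σ w_i β_i = 0.22×2.22 + 0.27×0.83 + 0.16×1.72 + 0.16×0.24 + 0.19×1.48 = 1.3073
E(R_P) = R_f + β_P × MRP = 4.86% + 1.3073 × 7.87% = 15.15%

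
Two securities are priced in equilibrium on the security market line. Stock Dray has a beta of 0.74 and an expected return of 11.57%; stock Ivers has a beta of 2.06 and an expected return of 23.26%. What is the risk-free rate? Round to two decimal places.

5.02%

Both satisfy E(R) = R_f + β·MRP, so the slope of the SML is
MRP = (23.26% − 11.57%) / (2.06 − 0.74) = 11.69% / 1.32 = 8.8561%
R_f = E(R_Dray) − β_Dray·MRP = 11.57% − 0.74 × 8.8561% = 5.0165%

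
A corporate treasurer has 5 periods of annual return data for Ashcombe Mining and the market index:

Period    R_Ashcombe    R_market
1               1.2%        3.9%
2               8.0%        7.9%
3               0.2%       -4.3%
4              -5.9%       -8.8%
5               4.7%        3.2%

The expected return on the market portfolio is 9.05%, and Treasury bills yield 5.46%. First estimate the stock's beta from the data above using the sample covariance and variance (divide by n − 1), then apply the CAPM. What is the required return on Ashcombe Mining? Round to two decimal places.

8.03%

Mean R_i = (1.2 + 8.0 + 0.2 − 5.9 + 4.7) / 5 = 1.6400%
Mean R_m = (3.9 + 7.9 − 4.3 − 8.8 + 3.2) / 5 = 0.3800%
Σ(R_i − R̄_i)(R_m − R̄_m) = 130.8640  ⇒  Cov = 130.8640 / 4 = 32.7160
Σ(R_m − R̄_m)² = 183.0680  ⇒  Var(R_m) = 183.0680 / 4 = 45.7670
β = Cov / Var(R_m) = 32.7160 / 45.7670 = 0.7148
MRP = 9.05% − 5.46% = 3.59%
E(R) = R_f + β × MRP = 5.46% + 0.7148 × 3.59% = 8.03%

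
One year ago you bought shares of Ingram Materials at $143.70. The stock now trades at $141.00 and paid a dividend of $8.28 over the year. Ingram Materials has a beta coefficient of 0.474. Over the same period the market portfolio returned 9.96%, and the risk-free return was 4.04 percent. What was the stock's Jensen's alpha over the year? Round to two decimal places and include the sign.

Realised HPR = (P1 + D1 − P0) / P0 = (141.00 + 8.28 − 143.70) / 143.70 = 5.58 / 143.70 = 3.8831%
MRP = 9.96% − 4.04% = 5.92%
CAPM required = R_f + β·MRP = 4.04% + 0.474 × 5.92% = 6.84608%
α = realised − required = 3.8831% − 6.84608% = -2.96%

-2.96%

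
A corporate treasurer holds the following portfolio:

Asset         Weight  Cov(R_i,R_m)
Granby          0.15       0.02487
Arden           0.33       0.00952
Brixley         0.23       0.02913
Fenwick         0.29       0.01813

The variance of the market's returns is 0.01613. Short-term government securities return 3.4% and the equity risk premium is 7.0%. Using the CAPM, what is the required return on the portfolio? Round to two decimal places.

11.57%

β_Granby = 0.02487 / 0.01613 = 1.5418
β_Arden = 0.00952 / 0.01613 = 0.5902
β_Brixley = 0.02913 / 0.01613 = 1.8060
β_Fenwick = 0.01813 / 0.01613 = 1.1240
β_P = Σ w_i β_i = 0.15×1.5418 + 0.33×0.5902 + 0.23×1.8060 + 0.29×1.1240 = 1.1674
E(R_P) = R_f + β_P × MRP = 3.4% + 1.1674 × 7.0% = 11.57%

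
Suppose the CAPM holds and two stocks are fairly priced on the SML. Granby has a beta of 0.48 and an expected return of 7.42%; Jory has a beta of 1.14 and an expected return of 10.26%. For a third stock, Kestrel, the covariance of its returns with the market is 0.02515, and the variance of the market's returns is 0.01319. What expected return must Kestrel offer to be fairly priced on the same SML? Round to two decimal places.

MRP = (10.26% − 7.42%) / (1.14 − 0.48) = 4.3030%
R_f = 7.42% − 0.48 × 4.3030% = 5.3546%
β_Kestrel = Cov / Var(R_m) = 0.02515 / 0.01319 = 1.9067
E(R_Kestrel) = R_f + β × MRP = 5.3546% + 1.9067 × 4.3030% = 13.56%

13.56%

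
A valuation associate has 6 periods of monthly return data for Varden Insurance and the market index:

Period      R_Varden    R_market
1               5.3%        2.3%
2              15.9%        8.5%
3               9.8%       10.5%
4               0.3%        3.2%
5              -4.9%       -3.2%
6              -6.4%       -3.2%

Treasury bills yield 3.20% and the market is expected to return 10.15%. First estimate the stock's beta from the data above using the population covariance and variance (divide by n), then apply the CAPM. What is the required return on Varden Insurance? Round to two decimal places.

12.83%

Mean R_i = (5.3 + 15.9 + 9.8 + 0.3 − 4.9 − 6.4) / 6 = 3.3333%
Mean R_m = (2.3 + 8.5 + 10.5 + 3.2 − 3.2 − 3.2) / 6 = 3.0167%
Σ(R_i − R̄_i)(R_m − R̄_m) = 227.0267  ⇒  Cov = 227.0267 / 6 = 37.8378
Σ(R_m − R̄_m)² = 163.9083  ⇒  Var(R_m) = 163.9083 / 6 = 27.3181
β = Cov / Var(R_m) = 37.8378 / 27.3181 = 1.3851
MRP = 10.15% − 3.20% = 6.95%
E(R) = R_f + β × MRP = 3.20% + 1.3851 × 6.95% = 12.83%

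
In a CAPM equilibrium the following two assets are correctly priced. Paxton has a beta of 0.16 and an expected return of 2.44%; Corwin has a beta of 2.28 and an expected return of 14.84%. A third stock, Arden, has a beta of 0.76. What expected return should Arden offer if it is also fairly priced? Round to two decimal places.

5.95%

MRP (SML slope) = (14.84% − 2.44%) / (2.28 − 0.16) = 12.40% / 2.12 = 5.8491%
R_f (intercept) = 2.44% − 0.16 × 5.8491% = 1.5041%
E(R_Arden) = R_f + β × MRP = 1.5041% + 0.76 × 5.8491% = 5.95%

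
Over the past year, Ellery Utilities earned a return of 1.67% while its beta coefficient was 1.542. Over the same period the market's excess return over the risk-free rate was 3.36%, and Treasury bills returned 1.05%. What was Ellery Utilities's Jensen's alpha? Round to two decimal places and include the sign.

CAPM benchmark = R_f + β(R_m − R_f) = 1.05% + 1.542 × 3.36% = 6.23112%
α = actual − benchmark = 1.67% − 6.23112% = -4.56%

-4.56%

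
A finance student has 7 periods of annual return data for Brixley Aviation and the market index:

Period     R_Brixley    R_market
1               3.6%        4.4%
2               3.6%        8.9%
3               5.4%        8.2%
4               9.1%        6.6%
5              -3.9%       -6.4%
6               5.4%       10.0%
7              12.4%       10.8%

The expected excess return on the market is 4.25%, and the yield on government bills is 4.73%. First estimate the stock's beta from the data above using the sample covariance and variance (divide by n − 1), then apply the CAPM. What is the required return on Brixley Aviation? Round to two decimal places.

7.76%

Mean R_i = (3.6 + 3.6 + 5.4 + 9.1 − 3.9 + 5.4 + 12.4) / 7 = 5.0857%
Mean R_m = (4.4 + 8.9 + 8.2 + 6.6 − 6.4 + 10.0 + 10.8) / 7 = 6.0714%
Σ(R_i − R̄_i)(R_m − R̄_m) = 148.9571  ⇒  Cov = 148.9571 / 6 = 24.8262
Σ(R_m − R̄_m)² = 208.9343  ⇒  Var(R_m) = 208.9343 / 6 = 34.8224
β = Cov / Var(R_m) = 24.8262 / 34.8224 = 0.7129
E(R) = R_f + β × MRP = 4.73% + 0.7129 × 4.25% = 7.76%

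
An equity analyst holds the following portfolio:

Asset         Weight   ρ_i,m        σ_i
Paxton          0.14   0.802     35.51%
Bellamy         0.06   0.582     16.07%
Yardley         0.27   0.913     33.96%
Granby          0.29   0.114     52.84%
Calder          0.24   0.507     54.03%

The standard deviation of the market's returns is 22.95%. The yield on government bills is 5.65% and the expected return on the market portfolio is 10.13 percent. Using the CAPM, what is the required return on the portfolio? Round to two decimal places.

9.80%

β_Paxton = 0.802 × 35.51% / 22.95% = 1.2409
β_Bellamy = 0.582 × 16.07% / 22.95% = 0.4075
β_Yardley = 0.913 × 33.96% / 22.95% = 1.3510
β_Granby = 0.114 × 52.84% / 22.95% = 0.2625
β_Calder = 0.507 × 54.03% / 22.95% = 1.1936
β_P = Σ w_i β_i = 0.14×1.2409 + 0.06×0.4075 + 0.27×1.3510 + 0.29×0.2625 + 0.24×1.1936 = 0.9255
MRP = 10.13% − 5.65% = 4.48%
E(R_P) = R_f + β_P × MRP = 5.65% + 0.9255 × 4.48% = 9.80%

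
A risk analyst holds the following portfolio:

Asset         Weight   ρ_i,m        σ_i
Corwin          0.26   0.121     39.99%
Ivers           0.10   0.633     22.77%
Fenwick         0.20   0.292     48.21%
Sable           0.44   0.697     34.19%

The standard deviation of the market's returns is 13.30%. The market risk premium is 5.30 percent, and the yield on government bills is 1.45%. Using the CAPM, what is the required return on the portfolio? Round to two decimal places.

β_Corwin = 0.121 × 39.99% / 13.30% = 0.3638
β_Ivers = 0.633 × 22.77% / 13.30% = 1.0837
β_Fenwick = 0.292 × 48.21% / 13.30% = 1.0584
β_Sable = 0.697 × 34.19% / 13.30% = 1.7918
β_P = Σ w_i β_i = 0.26×0.3638 + 0.10×1.0837 + 0.20×1.0584 + 0.44×1.7918 = 1.2030
E(R_P) = R_f + β_P × MRP = 1.45% + 1.2030 × 5.30% = 7.83%

7.83%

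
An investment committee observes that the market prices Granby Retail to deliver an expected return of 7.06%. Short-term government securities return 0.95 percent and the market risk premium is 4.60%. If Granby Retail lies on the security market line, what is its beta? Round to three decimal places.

1.328

β = (E(R) − R_f) / MRP = (7.06% − 0.95%) / 4.60% = 6.11% / 4.60% = 1.328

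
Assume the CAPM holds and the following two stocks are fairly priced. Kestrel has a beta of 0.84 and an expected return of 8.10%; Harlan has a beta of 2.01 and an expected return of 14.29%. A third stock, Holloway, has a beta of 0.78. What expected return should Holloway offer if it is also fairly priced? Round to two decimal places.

MRP (SML slope) = (14.29% − 8.10%) / (2.01 − 0.84) = 6.19% / 1.17 = 5.2906%
R_f (intercept) = 8.10% − 0.84 × 5.2906% = 3.6559%
E(R_Holloway) = R_f + β × MRP = 3.6559% + 0.78 × 5.2906% = 7.78%

7.78%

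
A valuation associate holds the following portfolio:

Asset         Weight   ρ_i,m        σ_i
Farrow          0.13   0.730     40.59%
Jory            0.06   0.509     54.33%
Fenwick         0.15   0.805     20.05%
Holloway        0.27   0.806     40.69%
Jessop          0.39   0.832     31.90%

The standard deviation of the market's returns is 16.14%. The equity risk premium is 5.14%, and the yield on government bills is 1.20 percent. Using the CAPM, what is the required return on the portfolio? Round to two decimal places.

β_Farrow = 0.730 × 40.59% / 16.14% = 1.8359
β_Jory = 0.509 × 54.33% / 16.14% = 1.7134
β_Fenwick = 0.805 × 20.05% / 16.14% = 1.0000
β_Holloway = 0.806 × 40.69% / 16.14% = 2.0320
β_Jessop = 0.832 × 31.90% / 16.14% = 1.6444
β_P = Σ w_i β_i = 0.13×1.8359 + 0.06×1.7134 + 0.15×1.0000 + 0.27×2.0320 + 0.39×1.6444 = 1.6814
E(R_P) = R_f + β_P × MRP = 1.20% + 1.6814 × 5.14% = 9.84%

9.84%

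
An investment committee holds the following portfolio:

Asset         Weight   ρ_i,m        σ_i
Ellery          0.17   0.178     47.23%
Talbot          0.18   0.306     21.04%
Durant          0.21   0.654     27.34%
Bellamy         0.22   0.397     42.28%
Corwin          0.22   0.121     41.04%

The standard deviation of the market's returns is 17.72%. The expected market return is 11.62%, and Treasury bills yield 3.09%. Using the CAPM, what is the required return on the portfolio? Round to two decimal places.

β_Ellery = 0.178 × 47.23% / 17.72% = 0.4744
β_Talbot = 0.306 × 21.04% / 17.72% = 0.3633
β_Durant = 0.654 × 27.34% / 17.72% = 1.0090
β_Bellamy = 0.397 × 42.28% / 17.72% = 0.9472
β_Corwin = 0.121 × 41.04% / 17.72% = 0.2802
β_P = Σ w_i β_i = 0.17×0.4744 + 0.18×0.3633 + 0.21×1.0090 + 0.22×0.9472 + 0.22×0.2802 = 0.6280
MRP = 11.62% − 3.09% = 8.53%
E(R_P) = R_f + β_P × MRP = 3.09% + 0.6280 × 8.53% = 8.45%

8.45%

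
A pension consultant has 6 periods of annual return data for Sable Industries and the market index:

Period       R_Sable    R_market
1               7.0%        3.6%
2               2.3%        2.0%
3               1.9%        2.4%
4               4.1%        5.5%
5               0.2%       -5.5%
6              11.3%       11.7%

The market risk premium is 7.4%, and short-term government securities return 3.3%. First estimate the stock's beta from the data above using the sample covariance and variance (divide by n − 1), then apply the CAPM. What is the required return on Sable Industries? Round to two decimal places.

Mean R_i = (7.0 + 2.3 + 1.9 + 4.1 + 0.2 + 11.3) / 6 = 4.4667%
Mean R_m = (3.6 + 2.0 + 2.4 + 5.5 − 5.5 + 11.7) / 6 = 3.2833%
Σ(R_i − R̄_i)(R_m − R̄_m) = 100.0267  ⇒  Cov = 100.0267 / 5 = 20.0053
Σ(R_m − R̄_m)² = 155.4283  ⇒  Var(R_m) = 155.4283 / 5 = 31.0857
β = Cov / Var(R_m) = 20.0053 / 31.0857 = 0.6436
E(R) = R_f + β × MRP = 3.3% + 0.6436 × 7.4% = 8.06%

8.06%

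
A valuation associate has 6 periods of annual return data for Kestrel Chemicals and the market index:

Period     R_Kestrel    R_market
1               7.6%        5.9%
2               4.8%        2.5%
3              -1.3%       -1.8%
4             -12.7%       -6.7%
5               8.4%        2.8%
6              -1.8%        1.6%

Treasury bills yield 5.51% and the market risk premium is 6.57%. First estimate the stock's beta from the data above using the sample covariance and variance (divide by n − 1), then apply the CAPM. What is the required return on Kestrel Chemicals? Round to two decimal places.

Mean R_i = (7.6 + 4.8 − 1.3 − 12.7 + 8.4 − 1.8) / 6 = 0.8333%
Mean R_m = (5.9 + 2.5 − 1.8 − 6.7 + 2.8 + 1.6) / 6 = 0.7167%
Σ(R_i − R̄_i)(R_m − R̄_m) = 161.3267  ⇒  Cov = 161.3267 / 5 = 32.2653
Σ(R_m − R̄_m)² = 96.5083  ⇒  Var(R_m) = 96.5083 / 5 = 19.3017
β = Cov / Var(R_m) = 32.2653 / 19.3017 = 1.6716
E(R) = R_f + β × MRP = 5.51% + 1.6716 × 6.57% = 16.49%

16.49%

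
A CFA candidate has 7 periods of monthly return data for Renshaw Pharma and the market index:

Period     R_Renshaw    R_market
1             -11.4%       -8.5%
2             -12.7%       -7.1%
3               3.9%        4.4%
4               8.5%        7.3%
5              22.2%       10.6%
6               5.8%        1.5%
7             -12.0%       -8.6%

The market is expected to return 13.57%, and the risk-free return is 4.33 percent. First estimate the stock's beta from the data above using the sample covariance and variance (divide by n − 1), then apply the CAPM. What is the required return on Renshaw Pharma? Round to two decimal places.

Mean R_i = (-11.4 − 12.7 + 3.9 + 8.5 + 22.2 + 5.8 − 12.0) / 7 = 0.6143%
Mean R_m = (-8.5 − 7.1 + 4.4 + 7.3 + 10.6 + 1.5 − 8.6) / 7 = -0.0571%
Σ(R_i − R̄_i)(R_m − R̄_m) = 613.7457  ⇒  Cov = 613.7457 / 6 = 102.2910
Σ(R_m − R̄_m)² = 383.8571  ⇒  Var(R_m) = 383.8571 / 6 = 63.9762
β = Cov / Var(R_m) = 102.2910 / 63.9762 = 1.5989
MRP = 13.57% − 4.33% = 9.24%
E(R) = R_f + β × MRP = 4.33% + 1.5989 × 9.24% = 19.10%

19.10%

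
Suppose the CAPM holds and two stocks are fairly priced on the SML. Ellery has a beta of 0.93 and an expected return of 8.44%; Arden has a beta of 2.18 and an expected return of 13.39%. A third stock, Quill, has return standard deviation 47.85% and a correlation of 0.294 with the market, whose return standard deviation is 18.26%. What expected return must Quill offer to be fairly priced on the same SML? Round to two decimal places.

7.81%

MRP = (13.39% − 8.44%) / (2.18 − 0.93) = 3.9600%
R_f = 8.44% − 0.93 × 3.9600% = 4.7572%
β_Quill = ρ·σ_i/σ_m = 0.294 × 47.85 / 18.26 = 0.7704
E(R_Quill) = R_f + β × MRP = 4.7572% + 0.7704 × 3.9600% = 7.81%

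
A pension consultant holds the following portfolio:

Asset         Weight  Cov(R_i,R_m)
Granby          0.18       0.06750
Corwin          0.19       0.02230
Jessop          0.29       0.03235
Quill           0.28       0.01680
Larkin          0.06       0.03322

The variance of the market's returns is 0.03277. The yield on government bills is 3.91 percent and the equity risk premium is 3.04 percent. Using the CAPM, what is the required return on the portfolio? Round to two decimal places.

6.92%

β_Granby = 0.06750 / 0.03277 = 2.0598
β_Corwin = 0.02230 / 0.03277 = 0.6805
β_Jessop = 0.03235 / 0.03277 = 0.9872
β_Quill = 0.01680 / 0.03277 = 0.5127
β_Larkin = 0.03322 / 0.03277 = 1.0137
β_P = Σ w_i β_i = 0.18×2.0598 + 0.19×0.6805 + 0.29×0.9872 + 0.28×0.5127 + 0.06×1.0137 = 0.9907
E(R_P) = R_f + β_P × MRP = 3.91% + 0.9907 × 3.04% = 6.92%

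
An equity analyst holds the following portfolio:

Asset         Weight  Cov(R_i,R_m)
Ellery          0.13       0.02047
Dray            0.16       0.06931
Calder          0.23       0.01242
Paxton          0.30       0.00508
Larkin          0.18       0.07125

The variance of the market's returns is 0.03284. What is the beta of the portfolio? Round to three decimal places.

0.943

β_Ellery = 0.02047 / 0.03284 = 0.6233
β_Dray = 0.06931 / 0.03284 = 2.1105
β_Calder = 0.01242 / 0.03284 = 0.3782
β_Paxton = 0.00508 / 0.03284 = 0.1547
β_Larkin = 0.07125 / 0.03284 = 2.1696
β_P = Σ w_i β_i = 0.13×0.6233 + 0.16×2.1105 + 0.23×0.3782 + 0.30×0.1547 + 0.18×2.1696 = 0.9426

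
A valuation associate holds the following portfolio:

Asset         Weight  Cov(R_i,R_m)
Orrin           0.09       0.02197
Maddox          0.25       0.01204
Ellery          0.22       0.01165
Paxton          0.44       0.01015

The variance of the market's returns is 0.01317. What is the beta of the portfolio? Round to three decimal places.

0.912

β_Orrin = 0.02197 / 0.01317 = 1.6682
β_Maddox = 0.01204 / 0.01317 = 0.9142
β_Ellery = 0.01165 / 0.01317 = 0.8846
β_Paxton = 0.01015 / 0.01317 = 0.7707
β_P = Σ w_i β_i = 0.09×1.6682 + 0.25×0.9142 + 0.22×0.8846 + 0.44×0.7707 = 0.9124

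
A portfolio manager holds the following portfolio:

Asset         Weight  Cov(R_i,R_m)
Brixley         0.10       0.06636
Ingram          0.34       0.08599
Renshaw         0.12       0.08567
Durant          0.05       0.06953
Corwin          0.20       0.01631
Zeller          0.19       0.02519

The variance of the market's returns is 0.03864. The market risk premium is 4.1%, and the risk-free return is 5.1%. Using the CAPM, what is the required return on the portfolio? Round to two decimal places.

β_Brixley = 0.06636 / 0.03864 = 1.7174
β_Ingram = 0.08599 / 0.03864 = 2.2254
β_Renshaw = 0.08567 / 0.03864 = 2.2171
β_Durant = 0.06953 / 0.03864 = 1.7994
β_Corwin = 0.01631 / 0.03864 = 0.4221
β_Zeller = 0.02519 / 0.03864 = 0.6519
β_P = Σ w_i β_i = 0.10×1.7174 + 0.34×2.2254 + 0.12×2.2171 + 0.05×1.7994 + 0.20×0.4221 + 0.19×0.6519 = 1.4927
E(R_P) = R_f + β_P × MRP = 5.1% + 1.4927 × 4.1% = 11.22%

11.22%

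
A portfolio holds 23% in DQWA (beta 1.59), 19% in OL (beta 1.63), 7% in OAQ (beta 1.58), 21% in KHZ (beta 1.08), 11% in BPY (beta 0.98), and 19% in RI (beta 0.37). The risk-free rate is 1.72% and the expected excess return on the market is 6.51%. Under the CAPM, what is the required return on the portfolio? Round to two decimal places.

β_P = Σ w_i β_i = 0.23×1.59 + 0.19×1.63 + 0.07×1.58 + 0.21×1.08 + 0.11×0.98 + 0.19×0.37 = 1.1909
E(R_P) = R_f + β_P × MRP = 1.72% + 1.1909 × 6.51% = 9.47%

9.47%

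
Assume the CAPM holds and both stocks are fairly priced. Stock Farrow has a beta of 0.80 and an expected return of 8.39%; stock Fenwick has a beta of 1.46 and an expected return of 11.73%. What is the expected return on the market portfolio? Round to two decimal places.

Both satisfy E(R) = R_f + β·MRP, so the slope of the SML is
MRP = (11.73% − 8.39%) / (1.46 − 0.80) = 3.34% / 0.66 = 5.0606%
R_f = E(R_Farrow) − β_Farrow·MRP = 8.39% − 0.80 × 5.0606% = 4.3415%
E(R_m) = R_f + MRP = 4.3415% + 5.0606% = 9.40%

9.40%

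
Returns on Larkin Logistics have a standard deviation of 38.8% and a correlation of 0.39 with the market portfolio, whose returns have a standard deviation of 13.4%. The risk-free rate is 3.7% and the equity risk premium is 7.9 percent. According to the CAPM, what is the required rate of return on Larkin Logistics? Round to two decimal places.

12.62%

β = ρ × σ_i / σ_m = 0.39 × 38.8% / 13.4% = 1.1293
E(R) = 3.7% + 1.1293 × 7.9% = 12.62%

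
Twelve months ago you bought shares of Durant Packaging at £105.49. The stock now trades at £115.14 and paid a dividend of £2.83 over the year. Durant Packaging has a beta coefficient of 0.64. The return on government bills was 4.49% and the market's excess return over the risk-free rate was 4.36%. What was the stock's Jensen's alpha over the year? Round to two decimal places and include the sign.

Realised HPR = (P1 + D1 − P0) / P0 = (115.14 + 2.83 − 105.49) / 105.49 = 12.48 / 105.49 = 11.8305%
CAPM required = R_f + β·MRP = 4.49% + 0.64 × 4.36% = 7.2804%
α = realised − required = 11.8305% − 7.2804% = +4.55%

+4.55%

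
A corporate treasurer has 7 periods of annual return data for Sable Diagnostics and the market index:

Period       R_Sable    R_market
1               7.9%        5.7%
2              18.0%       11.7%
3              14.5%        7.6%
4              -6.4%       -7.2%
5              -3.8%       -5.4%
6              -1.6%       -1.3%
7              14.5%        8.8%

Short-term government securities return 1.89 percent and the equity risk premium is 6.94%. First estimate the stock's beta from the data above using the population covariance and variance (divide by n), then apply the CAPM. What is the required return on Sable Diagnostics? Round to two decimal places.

Mean R_i = (7.9 + 18.0 + 14.5 − 6.4 − 3.8 − 1.6 + 14.5) / 7 = 6.1571%
Mean R_m = (5.7 + 11.7 + 7.6 − 7.2 − 5.4 − 1.3 + 8.8) / 7 = 2.8429%
Σ(R_i − R̄_i)(R_m − R̄_m) = 439.5829  ⇒  Cov = 439.5829 / 7 = 62.7976
Σ(R_m − R̄_m)² = 330.6971  ⇒  Var(R_m) = 330.6971 / 7 = 47.2424
β = Cov / Var(R_m) = 62.7976 / 47.2424 = 1.3293
E(R) = R_f + β × MRP = 1.89% + 1.3293 × 6.94% = 11.12%

11.12%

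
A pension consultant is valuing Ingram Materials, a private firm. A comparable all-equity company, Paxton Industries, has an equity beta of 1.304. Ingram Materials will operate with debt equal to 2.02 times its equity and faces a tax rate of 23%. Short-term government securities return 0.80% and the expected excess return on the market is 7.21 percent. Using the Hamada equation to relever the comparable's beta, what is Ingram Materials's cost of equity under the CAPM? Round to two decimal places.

β_L = β_U × [1 + (1 − t)(D/E)] = 1.304 × [1 + (1 − 0.23) × 2.02]
    = 1.304 × [1 + 0.77 × 2.02] = 1.304 × 2.5554 = 3.3322
E(R) = R_f + β_L × MRP = 0.80% + 3.3322 × 7.21% = 24.83%

24.83%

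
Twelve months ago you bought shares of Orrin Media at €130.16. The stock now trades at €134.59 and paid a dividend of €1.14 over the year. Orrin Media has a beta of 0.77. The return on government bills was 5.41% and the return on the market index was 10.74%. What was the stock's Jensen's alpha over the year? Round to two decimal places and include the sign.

-5.23%

Realised HPR = (P1 + D1 − P0) / P0 = (134.59 + 1.14 − 130.16) / 130.16 = 5.57 / 130.16 = 4.2793%
MRP = 10.74% − 5.41% = 5.33%
CAPM required = R_f + β·MRP = 5.41% + 0.77 × 5.33% = 9.5141%
α = realised − required = 4.2793% − 9.5141% = -5.23%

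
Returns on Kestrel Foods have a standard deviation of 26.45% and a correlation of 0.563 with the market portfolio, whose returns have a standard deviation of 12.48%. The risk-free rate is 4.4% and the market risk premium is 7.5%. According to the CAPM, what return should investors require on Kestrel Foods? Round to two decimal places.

β = ρ × σ_i / σ_m = 0.563 × 26.45% / 12.48% = 1.1932
E(R) = 4.4% + 1.1932 × 7.5% = 13.35%

13.35%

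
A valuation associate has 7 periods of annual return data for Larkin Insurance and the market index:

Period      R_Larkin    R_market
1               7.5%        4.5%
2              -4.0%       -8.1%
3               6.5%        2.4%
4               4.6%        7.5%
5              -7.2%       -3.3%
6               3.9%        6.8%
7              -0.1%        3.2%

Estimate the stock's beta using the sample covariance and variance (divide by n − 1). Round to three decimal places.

0.761

Mean R_i = (7.5 − 4.0 + 6.5 + 4.6 − 7.2 + 3.9 − 0.1) / 7 = 1.6000%
Mean R_m = (4.5 − 8.1 + 2.4 + 7.5 − 3.3 + 6.8 + 3.2) / 7 = 1.8571%
Σ(R_i − R̄_i)(R_m − R̄_m) = 145.4100  ⇒  Cov = 145.4100 / 6 = 24.2350
Σ(R_m − R̄_m)² = 191.0971  ⇒  Var(R_m) = 191.0971 / 6 = 31.8495
β = Cov / Var(R_m) = 24.2350 / 31.8495 = 0.7609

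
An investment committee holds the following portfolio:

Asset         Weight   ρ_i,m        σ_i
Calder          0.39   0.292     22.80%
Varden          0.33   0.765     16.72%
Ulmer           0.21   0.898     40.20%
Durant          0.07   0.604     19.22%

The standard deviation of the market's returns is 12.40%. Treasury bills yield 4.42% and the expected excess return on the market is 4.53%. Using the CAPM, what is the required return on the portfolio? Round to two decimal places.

β_Calder = 0.292 × 22.80% / 12.40% = 0.5369
β_Varden = 0.765 × 16.72% / 12.40% = 1.0315
β_Ulmer = 0.898 × 40.20% / 12.40% = 2.9113
β_Durant = 0.604 × 19.22% / 12.40% = 0.9362
β_P = Σ w_i β_i = 0.39×0.5369 + 0.33×1.0315 + 0.21×2.9113 + 0.07×0.9362 = 1.2267
E(R_P) = R_f + β_P × MRP = 4.42% + 1.2267 × 4.53% = 9.98%

9.98%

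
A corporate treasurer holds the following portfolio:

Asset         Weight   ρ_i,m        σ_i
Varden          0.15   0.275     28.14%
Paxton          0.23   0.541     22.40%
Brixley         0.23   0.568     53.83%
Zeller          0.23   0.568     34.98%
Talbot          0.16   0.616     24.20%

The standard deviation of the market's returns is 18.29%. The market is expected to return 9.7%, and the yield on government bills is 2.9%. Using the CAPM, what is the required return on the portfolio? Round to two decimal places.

β_Varden = 0.275 × 28.14% / 18.29% = 0.4231
β_Paxton = 0.541 × 22.40% / 18.29% = 0.6626
β_Brixley = 0.568 × 53.83% / 18.29% = 1.6717
β_Zeller = 0.568 × 34.98% / 18.29% = 1.0863
β_Talbot = 0.616 × 24.20% / 18.29% = 0.8150
β_P = Σ w_i β_i = 0.15×0.4231 + 0.23×0.6626 + 0.23×1.6717 + 0.23×1.0863 + 0.16×0.8150 = 0.9806
MRP = 9.7% − 2.9% = 6.80%
E(R_P) = R_f + β_P × MRP = 2.9% + 0.9806 × 6.8% = 9.57%

9.57%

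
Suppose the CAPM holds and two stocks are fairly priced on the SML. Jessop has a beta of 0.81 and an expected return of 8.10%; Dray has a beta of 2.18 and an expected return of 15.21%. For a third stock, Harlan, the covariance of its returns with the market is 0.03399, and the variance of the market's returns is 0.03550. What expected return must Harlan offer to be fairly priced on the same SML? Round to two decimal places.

MRP = (15.21% − 8.10%) / (2.18 − 0.81) = 5.1898%
R_f = 8.10% − 0.81 × 5.1898% = 3.8963%
β_Harlan = Cov / Var(R_m) = 0.03399 / 0.03550 = 0.9575
E(R_Harlan) = R_f + β × MRP = 3.8963% + 0.9575 × 5.1898% = 8.87%

8.87%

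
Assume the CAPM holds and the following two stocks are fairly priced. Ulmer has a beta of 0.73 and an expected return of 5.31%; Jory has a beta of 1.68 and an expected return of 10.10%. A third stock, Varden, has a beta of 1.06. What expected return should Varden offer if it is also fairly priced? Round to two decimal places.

6.97%

MRP (SML slope) = (10.10% − 5.31%) / (1.68 − 0.73) = 4.79% / 0.95 = 5.0421%
R_f (intercept) = 5.31% − 0.73 × 5.0421% = 1.6293%
E(R_Varden) = R_f + β × MRP = 1.6293% + 1.06 × 5.0421% = 6.97%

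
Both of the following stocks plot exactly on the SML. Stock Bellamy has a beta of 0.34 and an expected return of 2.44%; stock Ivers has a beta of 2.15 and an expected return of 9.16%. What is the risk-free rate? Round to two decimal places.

1.18%

Both satisfy E(R) = R_f + β·MRP, so the slope of the SML is
MRP = (9.16% − 2.44%) / (2.15 − 0.34) = 6.72% / 1.81 = 3.7127%
R_f = E(R_Bellamy) − β_Bellamy·MRP = 2.44% − 0.34 × 3.7127% = 1.1777%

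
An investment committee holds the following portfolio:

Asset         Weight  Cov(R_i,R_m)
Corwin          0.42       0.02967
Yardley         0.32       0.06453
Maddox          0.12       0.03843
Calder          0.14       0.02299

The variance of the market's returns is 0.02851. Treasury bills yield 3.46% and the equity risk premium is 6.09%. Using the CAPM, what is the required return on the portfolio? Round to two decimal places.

12.21%

β_Corwin = 0.02967 / 0.02851 = 1.0407
β_Yardley = 0.06453 / 0.02851 = 2.2634
β_Maddox = 0.03843 / 0.02851 = 1.3479
β_Calder = 0.02299 / 0.02851 = 0.8064
β_P = Σ w_i β_i = 0.42×1.0407 + 0.32×2.2634 + 0.12×1.3479 + 0.14×0.8064 = 1.4360
E(R_P) = R_f + β_P × MRP = 3.46% + 1.4360 × 6.09% = 12.21%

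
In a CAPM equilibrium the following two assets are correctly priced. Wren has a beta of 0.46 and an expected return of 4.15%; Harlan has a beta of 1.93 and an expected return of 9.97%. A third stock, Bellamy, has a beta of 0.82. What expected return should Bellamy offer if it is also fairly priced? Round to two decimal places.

5.58%

MRP (SML slope) = (9.97% − 4.15%) / (1.93 − 0.46) = 5.82% / 1.47 = 3.9592%
R_f (intercept) = 4.15% − 0.46 × 3.9592% = 2.3288%
E(R_Bellamy) = R_f + β × MRP = 2.3288% + 0.82 × 3.9592% = 5.58%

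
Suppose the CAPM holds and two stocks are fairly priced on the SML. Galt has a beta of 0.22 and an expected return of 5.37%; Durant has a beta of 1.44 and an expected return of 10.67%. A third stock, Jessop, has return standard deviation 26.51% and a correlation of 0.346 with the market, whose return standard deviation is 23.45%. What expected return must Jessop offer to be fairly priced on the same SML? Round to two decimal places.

MRP = (10.67% − 5.37%) / (1.44 − 0.22) = 4.3443%
R_f = 5.37% − 0.22 × 4.3443% = 4.4143%
β_Jessop = ρ·σ_i/σ_m = 0.346 × 26.51 / 23.45 = 0.3911
E(R_Jessop) = R_f + β × MRP = 4.4143% + 0.3911 × 4.3443% = 6.11%

6.11%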